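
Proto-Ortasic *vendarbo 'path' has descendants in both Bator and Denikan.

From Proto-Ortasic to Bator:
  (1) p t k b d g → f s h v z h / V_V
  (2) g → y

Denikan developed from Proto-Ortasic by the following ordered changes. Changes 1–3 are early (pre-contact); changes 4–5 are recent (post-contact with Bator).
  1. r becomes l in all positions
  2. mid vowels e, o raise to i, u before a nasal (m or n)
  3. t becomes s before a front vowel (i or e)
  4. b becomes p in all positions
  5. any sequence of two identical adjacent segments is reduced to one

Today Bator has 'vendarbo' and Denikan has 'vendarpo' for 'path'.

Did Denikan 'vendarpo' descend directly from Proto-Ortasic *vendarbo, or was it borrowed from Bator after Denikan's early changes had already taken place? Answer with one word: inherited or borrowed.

If inherited, *vendarbo would pass through all of Denikan's changes:
Denikan: *vendarbo > vendalbo > vindalbo > vindalpo  (by unconditioned shift, pre-nasal raising, unconditioned shift)
If borrowed from Bator 'vendarbo' after the early changes, it would undergo only the recent ones:
  rule 4 (unconditioned shift): vendarbo → vendarpo
  rule 5 (degemination): no change (vendarpo)
  ⇒ as a loan: vendarpo
Denikan 'vendarpo' matches the loan outcome 'vendarpo', not the inherited 'vindalpo' — it skipped the early Denikan changes, so it was borrowed from Bator.

borrowed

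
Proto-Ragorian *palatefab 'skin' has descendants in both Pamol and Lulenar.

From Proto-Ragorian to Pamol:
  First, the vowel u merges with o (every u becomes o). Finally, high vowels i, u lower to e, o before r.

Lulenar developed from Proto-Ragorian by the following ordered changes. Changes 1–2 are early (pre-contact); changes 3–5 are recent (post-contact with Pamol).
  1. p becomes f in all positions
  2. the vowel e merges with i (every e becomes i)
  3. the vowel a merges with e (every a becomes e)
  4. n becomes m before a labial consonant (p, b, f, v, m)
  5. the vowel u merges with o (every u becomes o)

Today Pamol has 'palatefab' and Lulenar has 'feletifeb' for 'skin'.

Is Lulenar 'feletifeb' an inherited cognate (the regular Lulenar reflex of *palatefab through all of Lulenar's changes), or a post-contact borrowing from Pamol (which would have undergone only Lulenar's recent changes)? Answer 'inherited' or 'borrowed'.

inherited

If inherited, *palatefab would pass through all of Lulenar's changes:
Lulenar: start from *palatefab.
  rule 1 (unconditioned shift): palatefab → falatefab
  rule 2 (vowel merger): falatefab → falatifab
  rule 3 (vowel merger): falatifab → feletifeb
  rule 4: no change — feletifeb
  rule 5: no change — feletifeb
  ⇒ Lulenar feletifeb
If borrowed from Pamol 'palatefab' after the early changes, it would undergo only the recent ones:
  rule 3 (vowel merger): palatefab → peletefeb
  rule 4 (nasal place assimilation): no change (peletefeb)
  rule 5 (vowel merger): no change (peletefeb)
  ⇒ as a loan: peletefeb
Lulenar 'feletifeb' matches the inherited outcome exactly, so it is an inherited cognate, not a loan.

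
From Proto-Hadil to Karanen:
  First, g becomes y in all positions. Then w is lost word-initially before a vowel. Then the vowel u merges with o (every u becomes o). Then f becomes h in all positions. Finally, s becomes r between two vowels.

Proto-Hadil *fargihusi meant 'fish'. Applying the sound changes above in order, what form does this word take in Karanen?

haryihori

Karanen: *fargihusi
  fargihusi → faryihusi   [unconditioned shift]
  faryihusi (rule 2 does not apply)
  faryihusi → faryihosi   [vowel merger]
  faryihosi → haryihosi   [unconditioned shift]
  haryihosi → haryihori   [rhotacism]
  giving Karanen haryihori.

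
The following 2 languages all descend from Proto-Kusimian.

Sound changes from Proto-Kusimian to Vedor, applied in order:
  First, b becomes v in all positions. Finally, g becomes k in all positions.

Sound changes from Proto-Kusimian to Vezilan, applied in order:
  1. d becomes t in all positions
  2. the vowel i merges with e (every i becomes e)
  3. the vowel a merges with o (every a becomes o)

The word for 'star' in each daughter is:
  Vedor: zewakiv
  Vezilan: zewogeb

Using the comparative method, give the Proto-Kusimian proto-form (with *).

Position 5: Vedor has k, Vezilan has g. Vezilan preserves g here (none of its changes turn any other segment into g), so the proto-segment is *g.
Position 7: Vedor has v, Vezilan has b. Vezilan preserves b here (none of its changes turn any other segment into b), so the proto-segment is *b.
This points to *zewagib. Verify forward in each daughter:
Vedor: start from *zewagib.
  rule 1 (unconditioned shift): zewagib → zewagiv
  rule 2 (unconditioned shift): zewagiv → zewakiv
  ⇒ Vedor zewakiv
Vezilan: start from *zewagib.
  rule 1: no change — zewagib
  rule 2 (vowel merger): zewagib → zewageb
  rule 3 (vowel merger): zewageb → zewogeb
  ⇒ Vezilan zewogeb
*zewagib is the unique common source.

*zewagib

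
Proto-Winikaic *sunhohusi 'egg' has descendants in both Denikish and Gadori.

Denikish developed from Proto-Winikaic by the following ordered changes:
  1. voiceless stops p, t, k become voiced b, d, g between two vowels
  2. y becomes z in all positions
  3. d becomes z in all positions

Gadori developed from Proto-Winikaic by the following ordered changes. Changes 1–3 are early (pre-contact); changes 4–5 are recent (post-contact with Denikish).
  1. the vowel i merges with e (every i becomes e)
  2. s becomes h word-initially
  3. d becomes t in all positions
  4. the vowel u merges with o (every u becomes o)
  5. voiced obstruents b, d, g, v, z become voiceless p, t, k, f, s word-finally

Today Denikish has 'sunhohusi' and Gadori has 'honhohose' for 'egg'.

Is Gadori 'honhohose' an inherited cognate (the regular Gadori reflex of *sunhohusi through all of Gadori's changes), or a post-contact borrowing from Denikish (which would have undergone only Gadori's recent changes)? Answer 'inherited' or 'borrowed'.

inherited

If inherited, *sunhohusi would pass through all of Gadori's changes:
Gadori: *sunhohusi
  sunhohusi → sunhohuse   [vowel merger]
  sunhohuse → hunhohuse   [debuccalisation]
  hunhohuse (rule 3 does not apply)
  hunhohuse → honhohose   [vowel merger]
  honhohose (rule 5 does not apply)
  giving Gadori honhohose.
If borrowed from Denikish 'sunhohusi' after the early changes, it would undergo only the recent ones:
  rule 4 (vowel merger): sunhohusi → sonhohosi
  rule 5 (final devoicing): no change (sonhohosi)
  ⇒ as a loan: sonhohosi
Gadori 'honhohose' matches the inherited outcome exactly, so it is an inherited cognate, not a loan.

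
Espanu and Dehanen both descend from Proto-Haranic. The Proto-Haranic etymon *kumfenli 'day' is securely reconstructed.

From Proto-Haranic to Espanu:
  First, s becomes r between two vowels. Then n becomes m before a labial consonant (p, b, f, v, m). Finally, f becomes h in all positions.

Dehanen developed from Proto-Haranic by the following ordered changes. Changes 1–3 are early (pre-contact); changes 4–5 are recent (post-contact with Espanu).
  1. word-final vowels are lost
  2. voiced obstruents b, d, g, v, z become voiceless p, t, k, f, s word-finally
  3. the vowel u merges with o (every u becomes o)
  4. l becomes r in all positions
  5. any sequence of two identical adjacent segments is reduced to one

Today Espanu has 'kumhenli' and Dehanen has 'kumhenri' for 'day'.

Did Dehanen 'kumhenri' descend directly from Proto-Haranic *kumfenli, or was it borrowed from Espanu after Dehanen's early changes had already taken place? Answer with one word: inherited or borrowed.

If inherited, *kumfenli would pass through all of Dehanen's changes:
Dehanen: start from *kumfenli.
  rule 1 (apocope): kumfenli → kumfenl
  rule 2: no change — kumfenl
  rule 3 (vowel merger): kumfenl → komfenl
  rule 4 (unconditioned shift): komfenl → komfenr
  rule 5: no change — komfenr
  ⇒ Dehanen komfenr
If borrowed from Espanu 'kumhenli' after the early changes, it would undergo only the recent ones:
  rule 4 (unconditioned shift): kumhenli → kumhenri
  rule 5 (degemination): no change (kumhenri)
  ⇒ as a loan: kumhenri
Dehanen 'kumhenri' matches the loan outcome 'kumhenri', not the inherited 'komfenr' — it skipped the early Dehanen changes, so it was borrowed from Espanu.

borrowed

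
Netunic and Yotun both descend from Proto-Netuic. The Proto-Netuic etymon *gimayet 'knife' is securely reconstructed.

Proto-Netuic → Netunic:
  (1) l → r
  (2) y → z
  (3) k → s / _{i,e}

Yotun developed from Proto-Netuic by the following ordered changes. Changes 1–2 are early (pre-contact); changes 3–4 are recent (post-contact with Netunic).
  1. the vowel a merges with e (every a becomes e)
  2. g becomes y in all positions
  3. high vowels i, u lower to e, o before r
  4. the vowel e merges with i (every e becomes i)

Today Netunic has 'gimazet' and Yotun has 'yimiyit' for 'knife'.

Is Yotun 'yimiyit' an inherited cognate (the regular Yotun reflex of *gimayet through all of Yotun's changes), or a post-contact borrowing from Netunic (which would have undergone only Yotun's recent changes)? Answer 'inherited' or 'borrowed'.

If inherited, *gimayet would pass through all of Yotun's changes:
Yotun: *gimayet > gimeyet > yimeyet > yimiyit  (by vowel merger, unconditioned shift, vowel merger)
If borrowed from Netunic 'gimazet' after the early changes, it would undergo only the recent ones:
  rule 3 (pre-rhotic lowering): no change (gimazet)
  rule 4 (vowel merger): gimazet → gimazit
  ⇒ as a loan: gimazit
Yotun 'yimiyit' matches the inherited outcome exactly, so it is an inherited cognate, not a loan.

inherited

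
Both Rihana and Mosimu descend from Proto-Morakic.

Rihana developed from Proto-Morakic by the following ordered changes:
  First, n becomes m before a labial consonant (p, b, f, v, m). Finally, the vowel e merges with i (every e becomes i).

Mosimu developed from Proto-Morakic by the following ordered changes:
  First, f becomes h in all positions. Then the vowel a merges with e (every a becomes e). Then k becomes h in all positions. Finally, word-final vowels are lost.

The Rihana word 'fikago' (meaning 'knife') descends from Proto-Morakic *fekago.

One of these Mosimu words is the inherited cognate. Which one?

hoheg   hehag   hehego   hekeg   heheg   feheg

heheg

Mosimu: *fekago > hekago > hekego > hehego > heheg  (by unconditioned shift, vowel merger, unconditioned shift, apocope)
Only 'heheg' matches the regular Mosimu development of *fekago.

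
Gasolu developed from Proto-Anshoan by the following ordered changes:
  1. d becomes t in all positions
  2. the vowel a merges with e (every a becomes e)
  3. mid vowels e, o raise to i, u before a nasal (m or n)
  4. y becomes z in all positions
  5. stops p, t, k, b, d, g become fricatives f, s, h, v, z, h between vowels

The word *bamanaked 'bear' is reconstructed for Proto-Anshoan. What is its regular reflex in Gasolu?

biminehet

Gasolu: *bamanaked
  bamanaked → bamanaket   [unconditioned shift]
  bamanaket → bemeneket   [vowel merger]
  bemeneket → bimineket   [pre-nasal raising]
  bimineket (rule 4 does not apply)
  bimineket → biminehet   [intervocalic lenition]
  giving Gasolu biminehet.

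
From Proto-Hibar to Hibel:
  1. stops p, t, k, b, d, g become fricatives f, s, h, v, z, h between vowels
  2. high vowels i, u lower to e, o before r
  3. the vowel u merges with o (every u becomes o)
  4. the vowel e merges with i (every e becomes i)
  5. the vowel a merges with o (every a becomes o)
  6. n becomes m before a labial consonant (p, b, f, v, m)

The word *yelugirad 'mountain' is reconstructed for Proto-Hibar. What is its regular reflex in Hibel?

Hibel: *yelugirad
  yelugirad → yeluhirad   [intervocalic lenition]
  yeluhirad → yeluherad   [pre-rhotic lowering]
  yeluherad → yeloherad   [vowel merger]
  yeloherad → yilohirad   [vowel merger]
  yilohirad → yilohirod   [vowel merger]
  yilohirod (rule 6 does not apply)
  giving Hibel yilohirod.

yilohirod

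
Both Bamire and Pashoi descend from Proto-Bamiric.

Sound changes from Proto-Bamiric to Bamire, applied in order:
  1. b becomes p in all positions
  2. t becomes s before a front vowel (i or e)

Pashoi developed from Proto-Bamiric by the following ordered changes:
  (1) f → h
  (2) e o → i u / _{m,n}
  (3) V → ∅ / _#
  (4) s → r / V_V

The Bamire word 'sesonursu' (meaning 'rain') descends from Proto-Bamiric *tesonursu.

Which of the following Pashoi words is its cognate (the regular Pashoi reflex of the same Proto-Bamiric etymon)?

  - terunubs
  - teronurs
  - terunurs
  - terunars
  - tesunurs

terunurs

Pashoi: *tesonursu
  tesonursu (rule 1 does not apply)
  tesonursu → tesunursu   [pre-nasal raising]
  tesunursu → tesunurs   [apocope]
  tesunurs → terunurs   [rhotacism]
  giving Pashoi terunurs.
The other candidates each miss or misapply at least one Pashoi change.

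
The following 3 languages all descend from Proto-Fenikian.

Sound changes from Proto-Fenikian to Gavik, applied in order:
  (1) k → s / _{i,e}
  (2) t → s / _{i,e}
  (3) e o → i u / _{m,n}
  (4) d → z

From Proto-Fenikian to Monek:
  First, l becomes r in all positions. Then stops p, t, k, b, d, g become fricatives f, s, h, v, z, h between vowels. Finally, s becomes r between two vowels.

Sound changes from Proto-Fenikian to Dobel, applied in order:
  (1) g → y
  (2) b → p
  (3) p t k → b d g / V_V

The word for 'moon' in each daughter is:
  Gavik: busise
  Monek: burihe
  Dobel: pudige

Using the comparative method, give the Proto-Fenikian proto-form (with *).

*butike

Position 1: Gavik has b, Monek has b, Dobel has p. Gavik preserves b here (none of its changes turn any other segment into b), so the proto-segment is *b.
Position 3: Gavik has s, Monek has r, Dobel has d. Taking the neighbouring segments as reconstructed: Gavik s could go back to *t or *k or *s; Monek r could go back to *t or *s or *l or *r; Dobel d could go back to *t or *d — the one source consistent with every daughter is *t.
Position 5: Gavik has s, Monek has h, Dobel has g. In Dobel, g can only continue *k, so the proto-segment is *k.
Continuing position by position gives *butike; check it forward:
Gavik: start from *butike.
  rule 1 (palatalisation): butike → butise
  rule 2 (palatalisation): butise → busise
  rule 3: no change — busise
  rule 4: no change — busise
  ⇒ Gavik busise
Monek: *butike > busihe > burihe  (by intervocalic lenition, rhotacism)
Dobel: *butike
  butike (rule 1 does not apply)
  butike → putike   [unconditioned shift]
  putike → pudige   [intervocalic voicing]
  giving Dobel pudige.
No other proto-form is consistent with every reflex, so the reconstruction is *butike.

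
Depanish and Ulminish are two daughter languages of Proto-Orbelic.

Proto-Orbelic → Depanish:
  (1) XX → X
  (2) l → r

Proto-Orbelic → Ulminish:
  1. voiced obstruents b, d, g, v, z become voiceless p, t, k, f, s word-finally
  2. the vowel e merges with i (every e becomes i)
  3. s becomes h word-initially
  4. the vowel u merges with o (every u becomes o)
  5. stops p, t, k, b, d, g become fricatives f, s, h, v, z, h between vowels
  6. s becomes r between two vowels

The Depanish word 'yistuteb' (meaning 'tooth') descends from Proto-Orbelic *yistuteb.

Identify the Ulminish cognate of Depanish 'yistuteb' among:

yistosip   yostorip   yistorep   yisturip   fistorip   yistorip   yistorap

Ulminish: *yistuteb
  yistuteb → yistutep   [final devoicing]
  yistutep → yistutip   [vowel merger]
  yistutip (rule 3 does not apply)
  yistutip → yistotip   [vowel merger]
  yistotip → yistosip   [intervocalic lenition]
  yistosip → yistorip   [rhotacism]
  giving Ulminish yistorip.

yistorip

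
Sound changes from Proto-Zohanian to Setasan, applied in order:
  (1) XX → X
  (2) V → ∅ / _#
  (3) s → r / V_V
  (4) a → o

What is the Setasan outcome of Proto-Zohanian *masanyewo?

moronyew

Setasan: start from *masanyewo.
  rule 1: no change — masanyewo
  rule 2 (apocope): masanyewo → masanyew
  rule 3 (rhotacism): masanyew → maranyew
  rule 4 (vowel merger): maranyew → moronyew
  ⇒ Setasan moronyew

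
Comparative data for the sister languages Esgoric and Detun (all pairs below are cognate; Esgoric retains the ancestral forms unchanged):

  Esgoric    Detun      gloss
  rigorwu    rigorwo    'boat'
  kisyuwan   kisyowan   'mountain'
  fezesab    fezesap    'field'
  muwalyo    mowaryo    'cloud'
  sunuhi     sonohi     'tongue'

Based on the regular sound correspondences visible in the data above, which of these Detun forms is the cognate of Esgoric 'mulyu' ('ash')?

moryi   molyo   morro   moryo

moryo

kisyuwan ~ kisyowan, muwalyo ~ mowaryo — Esgoric u corresponds to Detun o after a consonant, before a consonant other than r, m, n, p, b, f, v.
muwalyo ~ mowaryo — Esgoric l corresponds to Detun r after a vowel, before a consonant other than r, m, n, p, b, f, v.
rigorwu ~ rigorwo — Esgoric u corresponds to Detun o word-finally.
Applying these to Esgoric 'mulyu':
  mulyu → molyu   (u→o after a consonant, before a consonant other than r, m, n, p, b, f, v)
  molyu → moryu   (l→r after a vowel, before a consonant other than r, m, n, p, b, f, v)
  moryu → moryo   (u→o word-finally)
So the Detun cognate is 'moryo'.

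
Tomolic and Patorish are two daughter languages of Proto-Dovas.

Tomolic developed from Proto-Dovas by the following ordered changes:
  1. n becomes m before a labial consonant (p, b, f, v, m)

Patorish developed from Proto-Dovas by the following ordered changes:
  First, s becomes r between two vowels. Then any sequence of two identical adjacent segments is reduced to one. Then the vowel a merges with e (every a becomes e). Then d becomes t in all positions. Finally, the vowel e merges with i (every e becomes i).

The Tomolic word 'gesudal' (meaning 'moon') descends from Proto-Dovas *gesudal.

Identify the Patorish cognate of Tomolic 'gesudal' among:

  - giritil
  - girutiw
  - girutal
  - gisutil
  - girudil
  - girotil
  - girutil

Patorish: start from *gesudal.
  rule 1 (rhotacism): gesudal → gerudal
  rule 2: no change — gerudal
  rule 3 (vowel merger): gerudal → gerudel
  rule 4 (unconditioned shift): gerudel → gerutel
  rule 5 (vowel merger): gerutel → girutil
  ⇒ Patorish girutil
Only 'girutil' matches the regular Patorish development of *gesudal.

girutil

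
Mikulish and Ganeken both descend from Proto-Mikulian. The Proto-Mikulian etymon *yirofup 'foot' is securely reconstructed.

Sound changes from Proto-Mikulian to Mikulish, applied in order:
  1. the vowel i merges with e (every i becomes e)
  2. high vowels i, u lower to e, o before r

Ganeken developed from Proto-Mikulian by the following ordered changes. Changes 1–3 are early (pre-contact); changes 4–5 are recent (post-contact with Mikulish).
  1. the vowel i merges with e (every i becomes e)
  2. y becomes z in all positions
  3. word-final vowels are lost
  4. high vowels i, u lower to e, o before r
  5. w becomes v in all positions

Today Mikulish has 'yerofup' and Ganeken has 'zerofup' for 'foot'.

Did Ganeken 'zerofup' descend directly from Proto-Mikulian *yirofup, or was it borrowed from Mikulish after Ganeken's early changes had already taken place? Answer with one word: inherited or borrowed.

inherited

If inherited, *yirofup would pass through all of Ganeken's changes:
Ganeken: start from *yirofup.
  rule 1 (vowel merger): yirofup → yerofup
  rule 2 (unconditioned shift): yerofup → zerofup
  rule 3: no change — zerofup
  rule 4: no change — zerofup
  rule 5: no change — zerofup
  ⇒ Ganeken zerofup
If borrowed from Mikulish 'yerofup' after the early changes, it would undergo only the recent ones:
  rule 4 (pre-rhotic lowering): no change (yerofup)
  rule 5 (unconditioned shift): no change (yerofup)
  ⇒ as a loan: yerofup
Ganeken 'zerofup' matches the inherited outcome exactly, so it is an inherited cognate, not a loan.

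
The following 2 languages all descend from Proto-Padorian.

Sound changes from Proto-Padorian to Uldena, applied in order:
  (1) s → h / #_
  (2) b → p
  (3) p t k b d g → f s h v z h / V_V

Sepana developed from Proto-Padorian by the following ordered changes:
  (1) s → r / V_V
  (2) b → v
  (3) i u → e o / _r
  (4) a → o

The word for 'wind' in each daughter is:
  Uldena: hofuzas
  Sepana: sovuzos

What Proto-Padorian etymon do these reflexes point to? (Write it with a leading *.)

Position 3: Uldena has f, Sepana has v. Taking the neighbouring segments as reconstructed: Uldena f could go back to *p or *b or *f; Sepana v could go back to *b or *v — the one source consistent with every daughter is *b.
Position 1: Uldena has h, Sepana has s. Sepana preserves s here (none of its changes turn any other segment into s), so the proto-segment is *s.
Position 6: Uldena has a, Sepana has o. Uldena preserves a here (none of its changes turn any other segment into a), so the proto-segment is *a.
This points to *sobuzas. Verify forward in each daughter:
Uldena: start from *sobuzas.
  rule 1 (debuccalisation): sobuzas → hobuzas
  rule 2 (unconditioned shift): hobuzas → hopuzas
  rule 3 (intervocalic lenition): hopuzas → hofuzas
  ⇒ Uldena hofuzas
Sepana: start from *sobuzas.
  rule 1: no change — sobuzas
  rule 2 (unconditioned shift): sobuzas → sovuzas
  rule 3: no change — sovuzas
  rule 4 (vowel merger): sovuzas → sovuzos
  ⇒ Sepana sovuzos
*sobuzas is the unique common source.

*sobuzas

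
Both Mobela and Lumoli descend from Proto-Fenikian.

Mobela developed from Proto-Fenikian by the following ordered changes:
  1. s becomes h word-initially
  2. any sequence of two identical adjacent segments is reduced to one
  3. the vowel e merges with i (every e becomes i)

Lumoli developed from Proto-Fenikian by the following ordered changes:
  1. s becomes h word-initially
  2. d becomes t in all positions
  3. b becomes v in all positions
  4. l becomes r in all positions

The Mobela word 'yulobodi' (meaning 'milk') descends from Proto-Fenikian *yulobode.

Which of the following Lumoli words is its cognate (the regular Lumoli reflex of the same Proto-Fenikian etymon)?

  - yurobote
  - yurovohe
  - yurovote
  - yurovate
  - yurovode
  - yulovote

Lumoli: start from *yulobode.
  rule 1: no change — yulobode
  rule 2 (unconditioned shift): yulobode → yulobote
  rule 3 (unconditioned shift): yulobote → yulovote
  rule 4 (unconditioned shift): yulovote → yurovote
  ⇒ Lumoli yurovote

yurovote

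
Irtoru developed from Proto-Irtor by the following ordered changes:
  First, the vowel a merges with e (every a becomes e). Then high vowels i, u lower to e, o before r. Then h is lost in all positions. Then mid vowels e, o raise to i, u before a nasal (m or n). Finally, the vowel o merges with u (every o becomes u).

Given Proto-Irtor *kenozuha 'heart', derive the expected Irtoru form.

kinuzue

Irtoru: *kenozuha > kenozuhe > kenozue > kinozue > kinuzue  (by vowel merger, h-loss, pre-nasal raising, vowel merger)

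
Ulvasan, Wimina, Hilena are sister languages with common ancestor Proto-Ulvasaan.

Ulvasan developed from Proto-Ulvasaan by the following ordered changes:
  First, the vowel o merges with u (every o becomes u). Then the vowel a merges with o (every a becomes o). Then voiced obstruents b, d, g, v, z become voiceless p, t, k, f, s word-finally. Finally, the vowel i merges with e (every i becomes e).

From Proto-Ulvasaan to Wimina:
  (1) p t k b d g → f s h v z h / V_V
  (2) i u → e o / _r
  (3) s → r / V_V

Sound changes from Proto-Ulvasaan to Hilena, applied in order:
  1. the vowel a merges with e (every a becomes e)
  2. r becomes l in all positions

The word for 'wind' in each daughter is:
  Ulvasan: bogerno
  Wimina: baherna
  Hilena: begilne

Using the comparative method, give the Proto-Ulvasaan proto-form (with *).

Position 3: Ulvasan has g, Wimina has h, Hilena has g. Ulvasan preserves g here (none of its changes turn any other segment into g), so the proto-segment is *g.
Position 4: Ulvasan has e, Wimina has e, Hilena has i. Hilena preserves i here (none of its changes turn any other segment into i), so the proto-segment is *i.
Position 7: Ulvasan has o, Wimina has a, Hilena has e. Wimina preserves a here (none of its changes turn any other segment into a), so the proto-segment is *a.
Verify the candidate proto-form against each daughter:
Ulvasan: *bagirna
  bagirna (rule 1 does not apply)
  bagirna → bogirno   [vowel merger]
  bogirno (rule 3 does not apply)
  bogirno → bogerno   [vowel merger]
  giving Ulvasan bogerno.
Wimina: *bagirna
  bagirna → bahirna   [intervocalic lenition]
  bahirna → baherna   [pre-rhotic lowering]
  baherna (rule 3 does not apply)
  giving Wimina baherna.
Hilena: *bagirna
  bagirna → begirne   [vowel merger]
  begirne → begilne   [unconditioned shift]
  giving Hilena begilne.
No other proto-form is consistent with every reflex, so the reconstruction is *bagirna.

*bagirna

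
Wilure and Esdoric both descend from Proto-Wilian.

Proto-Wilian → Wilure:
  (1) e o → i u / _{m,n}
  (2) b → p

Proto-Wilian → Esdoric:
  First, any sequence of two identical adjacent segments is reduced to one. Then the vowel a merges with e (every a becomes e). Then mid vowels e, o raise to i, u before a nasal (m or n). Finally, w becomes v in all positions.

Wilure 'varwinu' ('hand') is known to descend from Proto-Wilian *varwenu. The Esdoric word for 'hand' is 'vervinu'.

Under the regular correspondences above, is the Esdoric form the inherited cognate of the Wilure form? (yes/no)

Derive the expected Esdoric reflex of *varwenu:
Esdoric: start from *varwenu.
  rule 1: no change — varwenu
  rule 2 (vowel merger): varwenu → verwenu
  rule 3 (pre-nasal raising): verwenu → verwinu
  rule 4 (unconditioned shift): verwinu → vervinu
  ⇒ Esdoric vervinu
Esdoric 'vervinu' matches the regular reflex exactly, so the pair is cognate.

yes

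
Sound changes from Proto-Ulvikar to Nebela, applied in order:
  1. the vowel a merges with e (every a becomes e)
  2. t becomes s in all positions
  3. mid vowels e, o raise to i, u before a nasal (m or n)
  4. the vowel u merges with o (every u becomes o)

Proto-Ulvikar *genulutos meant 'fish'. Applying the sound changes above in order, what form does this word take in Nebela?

Nebela: *genulutos > genulusos > ginulusos > ginolosos  (by unconditioned shift, pre-nasal raising, vowel merger)

ginolosos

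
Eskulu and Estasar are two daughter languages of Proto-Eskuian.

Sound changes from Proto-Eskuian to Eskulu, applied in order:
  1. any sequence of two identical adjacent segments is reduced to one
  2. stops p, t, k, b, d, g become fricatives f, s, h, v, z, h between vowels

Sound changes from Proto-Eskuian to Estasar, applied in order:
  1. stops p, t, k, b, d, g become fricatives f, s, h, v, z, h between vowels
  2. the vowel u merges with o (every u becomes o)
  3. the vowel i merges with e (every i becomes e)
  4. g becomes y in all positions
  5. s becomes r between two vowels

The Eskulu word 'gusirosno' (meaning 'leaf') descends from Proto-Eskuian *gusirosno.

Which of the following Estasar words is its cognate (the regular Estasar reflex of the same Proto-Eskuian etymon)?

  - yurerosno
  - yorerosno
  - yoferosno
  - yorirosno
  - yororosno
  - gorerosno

yorerosno

Estasar: *gusirosno > gosirosno > goserosno > yoserosno > yorerosno  (by vowel merger, vowel merger, unconditioned shift, rhotacism)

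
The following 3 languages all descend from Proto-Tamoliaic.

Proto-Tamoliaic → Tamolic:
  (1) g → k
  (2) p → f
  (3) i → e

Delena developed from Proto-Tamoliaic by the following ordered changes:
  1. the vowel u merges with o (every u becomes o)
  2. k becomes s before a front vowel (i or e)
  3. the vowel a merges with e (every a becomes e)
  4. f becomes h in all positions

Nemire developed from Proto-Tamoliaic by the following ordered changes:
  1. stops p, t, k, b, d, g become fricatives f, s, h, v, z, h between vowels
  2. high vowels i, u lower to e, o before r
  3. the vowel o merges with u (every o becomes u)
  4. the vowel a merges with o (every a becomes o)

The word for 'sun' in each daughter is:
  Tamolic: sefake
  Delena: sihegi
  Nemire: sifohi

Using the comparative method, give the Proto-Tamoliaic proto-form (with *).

*sifagi

Position 2: Tamolic has e, Delena has i, Nemire has i. Delena preserves i here (none of its changes turn any other segment into i), so the proto-segment is *i.
Position 5: Tamolic has k, Delena has g, Nemire has h. Delena preserves g here (none of its changes turn any other segment into g), so the proto-segment is *g.
This points to *sifagi. Verify forward in each daughter:
Tamolic: *sifagi > sifaki > sefake  (by unconditioned shift, vowel merger)
Delena: *sifagi
  sifagi (rule 1 does not apply)
  sifagi (rule 2 does not apply)
  sifagi → sifegi   [vowel merger]
  sifegi → sihegi   [unconditioned shift]
  giving Delena sihegi.
Nemire: *sifagi
  sifagi → sifahi   [intervocalic lenition]
  sifahi (rule 2 does not apply)
  sifahi (rule 3 does not apply)
  sifahi → sifohi   [vowel merger]
  giving Nemire sifohi.
No other proto-form is consistent with every reflex, so the reconstruction is *sifagi.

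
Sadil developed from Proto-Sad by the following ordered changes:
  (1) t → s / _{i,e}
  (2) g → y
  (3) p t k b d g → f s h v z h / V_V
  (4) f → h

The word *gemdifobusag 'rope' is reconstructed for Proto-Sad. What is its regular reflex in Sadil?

Sadil: *gemdifobusag > yemdifobusay > yemdifovusay > yemdihovusay  (by unconditioned shift, intervocalic lenition, unconditioned shift)

yemdihovusay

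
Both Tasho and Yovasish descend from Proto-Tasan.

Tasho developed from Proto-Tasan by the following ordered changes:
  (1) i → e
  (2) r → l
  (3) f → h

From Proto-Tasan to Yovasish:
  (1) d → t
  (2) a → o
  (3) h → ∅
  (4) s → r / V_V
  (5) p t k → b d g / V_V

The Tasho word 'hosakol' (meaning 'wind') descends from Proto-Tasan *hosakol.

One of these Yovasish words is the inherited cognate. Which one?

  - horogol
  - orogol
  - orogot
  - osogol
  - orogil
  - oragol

Yovasish: *hosakol > hosokol > osokol > orokol > orogol  (by vowel merger, h-loss, rhotacism, intervocalic voicing)
Only 'orogol' matches the regular Yovasish development of *hosakol.

orogol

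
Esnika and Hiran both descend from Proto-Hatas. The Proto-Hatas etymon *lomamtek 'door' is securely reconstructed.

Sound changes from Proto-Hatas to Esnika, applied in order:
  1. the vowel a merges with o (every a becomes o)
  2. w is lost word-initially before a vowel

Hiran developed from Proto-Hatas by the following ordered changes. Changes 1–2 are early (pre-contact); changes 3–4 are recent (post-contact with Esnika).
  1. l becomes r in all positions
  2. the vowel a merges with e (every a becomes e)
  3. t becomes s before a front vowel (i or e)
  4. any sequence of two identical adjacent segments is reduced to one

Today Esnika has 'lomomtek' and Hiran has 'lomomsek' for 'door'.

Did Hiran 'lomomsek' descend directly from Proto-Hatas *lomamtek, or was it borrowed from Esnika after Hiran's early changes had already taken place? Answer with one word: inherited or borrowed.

borrowed

If inherited, *lomamtek would pass through all of Hiran's changes:
Hiran: *lomamtek > romamtek > romemtek > romemsek  (by unconditioned shift, vowel merger, palatalisation)
If borrowed from Esnika 'lomomtek' after the early changes, it would undergo only the recent ones:
  rule 3 (palatalisation): lomomtek → lomomsek
  rule 4 (degemination): no change (lomomsek)
  ⇒ as a loan: lomomsek
Hiran 'lomomsek' matches the loan outcome 'lomomsek', not the inherited 'romemsek' — it skipped the early Hiran changes, so it was borrowed from Esnika.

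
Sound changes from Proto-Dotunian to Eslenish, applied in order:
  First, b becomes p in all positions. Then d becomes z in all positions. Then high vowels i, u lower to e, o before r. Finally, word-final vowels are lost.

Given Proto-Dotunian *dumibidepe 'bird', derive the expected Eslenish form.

Eslenish: *dumibidepe
  dumibidepe → dumipidepe   [unconditioned shift]
  dumipidepe → zumipizepe   [unconditioned shift]
  zumipizepe (rule 3 does not apply)
  zumipizepe → zumipizep   [apocope]
  giving Eslenish zumipizep.

zumipizep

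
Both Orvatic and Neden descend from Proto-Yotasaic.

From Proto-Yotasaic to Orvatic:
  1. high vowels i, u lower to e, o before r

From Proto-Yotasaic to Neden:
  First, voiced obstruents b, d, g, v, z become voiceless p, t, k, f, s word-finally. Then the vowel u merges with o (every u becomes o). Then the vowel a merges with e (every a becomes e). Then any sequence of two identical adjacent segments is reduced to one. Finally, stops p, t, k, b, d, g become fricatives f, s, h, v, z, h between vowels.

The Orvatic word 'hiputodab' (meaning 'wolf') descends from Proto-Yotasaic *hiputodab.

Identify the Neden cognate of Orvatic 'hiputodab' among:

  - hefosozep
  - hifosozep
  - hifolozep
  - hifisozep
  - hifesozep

hifosozep

Neden: start from *hiputodab.
  rule 1 (final devoicing): hiputodab → hiputodap
  rule 2 (vowel merger): hiputodap → hipotodap
  rule 3 (vowel merger): hipotodap → hipotodep
  rule 4: no change — hipotodep
  rule 5 (intervocalic lenition): hipotodep → hifosozep
  ⇒ Neden hifosozep
Only 'hifosozep' matches the regular Neden development of *hiputodab.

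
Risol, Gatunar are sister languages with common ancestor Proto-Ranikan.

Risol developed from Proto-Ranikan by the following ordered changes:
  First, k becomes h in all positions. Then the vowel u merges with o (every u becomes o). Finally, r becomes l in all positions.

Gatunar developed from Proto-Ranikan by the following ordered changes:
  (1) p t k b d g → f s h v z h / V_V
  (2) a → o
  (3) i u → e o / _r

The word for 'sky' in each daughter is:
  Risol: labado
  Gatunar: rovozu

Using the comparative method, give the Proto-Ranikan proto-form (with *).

*rabadu

Position 4: Risol has a, Gatunar has o. Risol preserves a here (none of its changes turn any other segment into a), so the proto-segment is *a.
Position 5: Risol has d, Gatunar has z. Risol preserves d here (none of its changes turn any other segment into d), so the proto-segment is *d.
Position 3: Risol has b, Gatunar has v. Risol preserves b here (none of its changes turn any other segment into b), so the proto-segment is *b.
Continuing position by position gives *rabadu; check it forward:
Risol: start from *rabadu.
  rule 1: no change — rabadu
  rule 2 (vowel merger): rabadu → rabado
  rule 3 (unconditioned shift): rabado → labado
  ⇒ Risol labado
Gatunar: start from *rabadu.
  rule 1 (intervocalic lenition): rabadu → ravazu
  rule 2 (vowel merger): ravazu → rovozu
  rule 3: no change — rovozu
  ⇒ Gatunar rovozu
*rabadu is the unique common source.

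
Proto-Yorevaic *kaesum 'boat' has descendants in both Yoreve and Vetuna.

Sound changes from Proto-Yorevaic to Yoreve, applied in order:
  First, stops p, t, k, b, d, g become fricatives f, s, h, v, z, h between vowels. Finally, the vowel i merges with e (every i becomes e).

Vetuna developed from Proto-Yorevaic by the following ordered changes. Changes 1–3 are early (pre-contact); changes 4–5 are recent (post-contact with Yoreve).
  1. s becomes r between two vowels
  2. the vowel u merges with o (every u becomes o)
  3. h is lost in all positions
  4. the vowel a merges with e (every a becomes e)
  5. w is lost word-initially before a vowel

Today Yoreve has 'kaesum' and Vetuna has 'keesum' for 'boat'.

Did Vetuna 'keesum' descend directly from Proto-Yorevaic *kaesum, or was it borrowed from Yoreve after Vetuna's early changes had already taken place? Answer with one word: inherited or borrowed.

borrowed

If inherited, *kaesum would pass through all of Vetuna's changes:
Vetuna: *kaesum > kaerum > kaerom > keerom  (by rhotacism, vowel merger, vowel merger)
If borrowed from Yoreve 'kaesum' after the early changes, it would undergo only the recent ones:
  rule 4 (vowel merger): kaesum → keesum
  rule 5 (glide loss): no change (keesum)
  ⇒ as a loan: keesum
Vetuna 'keesum' matches the loan outcome 'keesum', not the inherited 'keerom' — it skipped the early Vetuna changes, so it was borrowed from Yoreve.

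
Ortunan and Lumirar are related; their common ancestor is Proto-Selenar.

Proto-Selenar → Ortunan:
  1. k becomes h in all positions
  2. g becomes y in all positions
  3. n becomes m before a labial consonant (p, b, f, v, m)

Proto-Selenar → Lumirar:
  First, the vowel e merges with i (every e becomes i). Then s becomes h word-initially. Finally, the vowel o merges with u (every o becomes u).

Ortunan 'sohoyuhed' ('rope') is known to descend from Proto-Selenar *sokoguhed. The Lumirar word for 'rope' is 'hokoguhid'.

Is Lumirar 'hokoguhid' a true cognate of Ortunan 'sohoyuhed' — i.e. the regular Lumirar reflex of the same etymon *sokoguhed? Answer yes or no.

Derive the expected Lumirar reflex of *sokoguhed:
Lumirar: *sokoguhed
  sokoguhed → sokoguhid   [vowel merger]
  sokoguhid → hokoguhid   [debuccalisation]
  hokoguhid → hukuguhid   [vowel merger]
  giving Lumirar hukuguhid.
The regular Lumirar reflex would be 'hukuguhid', but the attested form is 'hokoguhid'. The correspondence is irregular, so they are not cognates (the Lumirar form has a different source).

no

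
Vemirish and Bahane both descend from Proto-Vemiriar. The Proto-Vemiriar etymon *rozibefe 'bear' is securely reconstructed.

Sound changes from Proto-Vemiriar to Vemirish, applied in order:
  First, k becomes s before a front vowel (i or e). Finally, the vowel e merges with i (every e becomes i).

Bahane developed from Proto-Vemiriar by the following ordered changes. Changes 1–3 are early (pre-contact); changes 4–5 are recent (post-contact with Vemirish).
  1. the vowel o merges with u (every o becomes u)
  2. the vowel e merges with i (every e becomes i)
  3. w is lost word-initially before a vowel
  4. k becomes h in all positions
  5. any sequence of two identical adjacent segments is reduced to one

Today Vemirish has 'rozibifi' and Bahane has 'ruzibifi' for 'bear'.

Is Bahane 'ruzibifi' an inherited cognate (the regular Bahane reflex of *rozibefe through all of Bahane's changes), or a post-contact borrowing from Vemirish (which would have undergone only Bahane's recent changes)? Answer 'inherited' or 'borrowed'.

inherited

If inherited, *rozibefe would pass through all of Bahane's changes:
Bahane: start from *rozibefe.
  rule 1 (vowel merger): rozibefe → ruzibefe
  rule 2 (vowel merger): ruzibefe → ruzibifi
  rule 3: no change — ruzibifi
  rule 4: no change — ruzibifi
  rule 5: no change — ruzibifi
  ⇒ Bahane ruzibifi
If borrowed from Vemirish 'rozibifi' after the early changes, it would undergo only the recent ones:
  rule 4 (unconditioned shift): no change (rozibifi)
  rule 5 (degemination): no change (rozibifi)
  ⇒ as a loan: rozibifi
Bahane 'ruzibifi' matches the inherited outcome exactly, so it is an inherited cognate, not a loan.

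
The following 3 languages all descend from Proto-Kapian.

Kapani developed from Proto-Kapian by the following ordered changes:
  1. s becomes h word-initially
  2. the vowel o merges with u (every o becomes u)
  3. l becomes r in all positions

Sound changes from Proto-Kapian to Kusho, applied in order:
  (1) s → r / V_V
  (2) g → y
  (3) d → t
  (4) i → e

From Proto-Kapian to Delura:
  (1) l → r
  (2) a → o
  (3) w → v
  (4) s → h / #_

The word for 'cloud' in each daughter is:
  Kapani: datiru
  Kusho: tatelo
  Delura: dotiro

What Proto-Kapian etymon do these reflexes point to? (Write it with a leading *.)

Position 1: Kapani has d, Kusho has t, Delura has d. Kapani preserves d here (none of its changes turn any other segment into d), so the proto-segment is *d.
Position 4: Kapani has i, Kusho has e, Delura has i. Kapani preserves i here (none of its changes turn any other segment into i), so the proto-segment is *i.
Verify the candidate proto-form against each daughter:
Kapani: *datilo > datilu > datiru  (by vowel merger, unconditioned shift)
Kusho: start from *datilo.
  rule 1: no change — datilo
  rule 2: no change — datilo
  rule 3 (unconditioned shift): datilo → tatilo
  rule 4 (vowel merger): tatilo → tatelo
  ⇒ Kusho tatelo
Delura: *datilo > datiro > dotiro  (by unconditioned shift, vowel merger)
Only *datilo yields all of Kapani datiru, Kusho tatelo, Delura dotiro.

*datilo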